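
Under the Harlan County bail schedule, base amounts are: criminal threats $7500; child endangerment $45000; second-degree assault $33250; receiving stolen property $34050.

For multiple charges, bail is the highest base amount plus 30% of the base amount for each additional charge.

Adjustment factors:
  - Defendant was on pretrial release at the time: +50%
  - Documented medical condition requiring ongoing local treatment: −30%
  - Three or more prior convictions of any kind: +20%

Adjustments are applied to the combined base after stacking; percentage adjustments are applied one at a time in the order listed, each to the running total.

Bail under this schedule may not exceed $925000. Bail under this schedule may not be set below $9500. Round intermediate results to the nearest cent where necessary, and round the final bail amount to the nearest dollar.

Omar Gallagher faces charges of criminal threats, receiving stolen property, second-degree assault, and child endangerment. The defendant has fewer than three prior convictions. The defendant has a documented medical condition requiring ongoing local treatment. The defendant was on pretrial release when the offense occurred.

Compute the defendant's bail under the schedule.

$70812

Base amounts from the schedule: criminal threats $7500; receiving stolen property $34050; second-degree assault $33250; child endangerment $45000.
Stacking rule: highest base plus 30% of each additional charge. Highest is child endangerment at $45000. Additional: $7500 × 30% = $2250; $34050 × 30% = $10215; $33250 × 30% = $9975. Combined base = $45000 + $22440 = $67440.
Defendant was on pretrial release at the time (+50%): $67440 × 1.5 = $101160.
Documented medical condition requiring ongoing local treatment (−30%): $101160 × 0.7 = $70812.
$70812 is within the $925000 maximum.
$70812 is at or above the $9500 minimum.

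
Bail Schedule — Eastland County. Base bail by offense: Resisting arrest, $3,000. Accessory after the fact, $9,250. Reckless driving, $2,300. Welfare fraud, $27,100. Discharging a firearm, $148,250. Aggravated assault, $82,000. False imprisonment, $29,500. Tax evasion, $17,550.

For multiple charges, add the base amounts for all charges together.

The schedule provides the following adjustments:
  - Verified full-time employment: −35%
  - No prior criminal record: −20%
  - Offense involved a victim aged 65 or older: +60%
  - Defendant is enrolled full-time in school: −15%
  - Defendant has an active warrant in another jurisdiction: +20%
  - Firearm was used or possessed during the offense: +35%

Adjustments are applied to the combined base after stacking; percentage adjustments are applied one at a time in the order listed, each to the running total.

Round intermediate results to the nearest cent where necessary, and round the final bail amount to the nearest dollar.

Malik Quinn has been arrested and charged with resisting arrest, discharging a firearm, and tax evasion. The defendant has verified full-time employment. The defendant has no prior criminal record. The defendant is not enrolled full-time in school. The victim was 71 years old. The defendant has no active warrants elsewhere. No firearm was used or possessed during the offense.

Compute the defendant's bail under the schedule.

Base amounts from the schedule: resisting arrest $3,000; discharging a firearm $148,250; tax evasion $17,550.
Stacking rule: sum of all bases. $3,000 + $148,250 + $17,550 = $168,800.
Verified full-time employment (−35%): $168,800 × 0.65 = $109,720.
No prior criminal record (−20%): $109,720 × 0.8 = $87,776.
Offense involved a victim aged 65 or older (+60%): $87,776 × 1.6 = $140,441.60.
Rounded to the nearest dollar: $140,442.

$140,442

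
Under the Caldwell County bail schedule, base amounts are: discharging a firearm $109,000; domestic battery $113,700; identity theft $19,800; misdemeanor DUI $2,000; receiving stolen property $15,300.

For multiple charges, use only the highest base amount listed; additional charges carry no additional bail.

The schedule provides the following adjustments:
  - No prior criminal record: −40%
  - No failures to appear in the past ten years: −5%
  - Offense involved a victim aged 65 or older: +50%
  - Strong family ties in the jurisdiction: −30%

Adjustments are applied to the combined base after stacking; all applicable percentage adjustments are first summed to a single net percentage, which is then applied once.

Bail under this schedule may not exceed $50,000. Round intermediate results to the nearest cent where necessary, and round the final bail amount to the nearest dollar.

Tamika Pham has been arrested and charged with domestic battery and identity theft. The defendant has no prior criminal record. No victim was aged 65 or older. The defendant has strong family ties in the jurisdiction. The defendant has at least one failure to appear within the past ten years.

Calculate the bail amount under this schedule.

Base amounts from the schedule: domestic battery $113,700; identity theft $19,800.
Stacking rule: use the highest base only. Highest is domestic battery at $113,700. Combined base = $113,700.
Net percentage adjustment: −40% −30% = −70%. $113,700 × 0.3 = $34,110.
$34,110 is within the $50,000 maximum.

$34,110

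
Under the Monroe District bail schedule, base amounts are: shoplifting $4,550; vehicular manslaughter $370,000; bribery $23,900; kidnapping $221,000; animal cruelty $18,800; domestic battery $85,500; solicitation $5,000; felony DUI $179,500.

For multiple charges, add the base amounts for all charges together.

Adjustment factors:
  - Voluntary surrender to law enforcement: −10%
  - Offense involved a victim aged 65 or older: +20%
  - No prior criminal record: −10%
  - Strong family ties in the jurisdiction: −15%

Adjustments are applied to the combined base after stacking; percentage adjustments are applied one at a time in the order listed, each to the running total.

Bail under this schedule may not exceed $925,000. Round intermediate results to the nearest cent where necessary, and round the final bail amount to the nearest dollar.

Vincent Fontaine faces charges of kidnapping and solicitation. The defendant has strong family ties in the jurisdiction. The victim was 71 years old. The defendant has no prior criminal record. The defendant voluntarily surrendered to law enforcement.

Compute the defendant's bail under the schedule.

Base amounts from the schedule: kidnapping $221,000; solicitation $5,000.
Stacking rule: sum of all bases. $221,000 + $5,000 = $226,000.
Voluntary surrender to law enforcement (−10%): $226,000 × 0.9 = $203,400.
Offense involved a victim aged 65 or older (+20%): $203,400 × 1.2 = $244,080.
No prior criminal record (−10%): $244,080 × 0.9 = $219,672.
Strong family ties in the jurisdiction (−15%): $219,672 × 0.85 = $186,721.20.
$186,721.20 is within the $925,000 maximum.
Rounded to the nearest dollar: $186,721.

$186,721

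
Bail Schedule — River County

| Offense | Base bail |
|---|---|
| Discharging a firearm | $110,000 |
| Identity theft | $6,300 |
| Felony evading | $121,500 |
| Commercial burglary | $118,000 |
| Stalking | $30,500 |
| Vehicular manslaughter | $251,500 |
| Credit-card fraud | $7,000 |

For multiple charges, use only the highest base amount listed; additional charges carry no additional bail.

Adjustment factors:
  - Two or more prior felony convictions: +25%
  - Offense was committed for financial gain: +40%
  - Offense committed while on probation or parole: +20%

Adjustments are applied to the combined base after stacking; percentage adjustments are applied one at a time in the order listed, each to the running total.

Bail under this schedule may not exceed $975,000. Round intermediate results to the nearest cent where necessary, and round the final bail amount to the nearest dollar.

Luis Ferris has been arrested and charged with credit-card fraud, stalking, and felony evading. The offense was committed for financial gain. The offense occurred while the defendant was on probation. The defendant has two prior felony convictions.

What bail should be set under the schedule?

$255,150

Base amounts from the schedule: credit-card fraud $7,000; stalking $30,500; felony evading $121,500.
Stacking rule: use the highest base only. Highest is felony evading at $121,500. Combined base = $121,500.
Two or more prior felony convictions (+25%): $121,500 × 1.25 = $151,875.
Offense was committed for financial gain (+40%): $151,875 × 1.4 = $212,625.
Offense committed while on probation or parole (+20%): $212,625 × 1.2 = $255,150.
$255,150 is within the $975,000 maximum.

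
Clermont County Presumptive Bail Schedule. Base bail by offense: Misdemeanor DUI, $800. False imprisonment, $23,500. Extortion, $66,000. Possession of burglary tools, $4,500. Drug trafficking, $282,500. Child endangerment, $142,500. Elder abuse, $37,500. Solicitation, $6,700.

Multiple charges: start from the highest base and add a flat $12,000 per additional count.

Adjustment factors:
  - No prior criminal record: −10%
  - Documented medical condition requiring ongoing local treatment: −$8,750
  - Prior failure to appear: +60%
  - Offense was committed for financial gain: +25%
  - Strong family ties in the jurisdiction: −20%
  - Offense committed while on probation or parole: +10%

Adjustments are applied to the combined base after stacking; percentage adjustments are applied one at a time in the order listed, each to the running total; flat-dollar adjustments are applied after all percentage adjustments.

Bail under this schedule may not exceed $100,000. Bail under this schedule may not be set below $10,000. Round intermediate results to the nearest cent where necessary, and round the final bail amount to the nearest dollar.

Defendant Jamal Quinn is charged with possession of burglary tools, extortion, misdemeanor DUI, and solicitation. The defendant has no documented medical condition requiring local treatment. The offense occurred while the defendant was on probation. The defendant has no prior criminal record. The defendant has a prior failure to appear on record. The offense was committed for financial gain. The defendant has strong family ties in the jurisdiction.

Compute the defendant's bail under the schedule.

Base amounts from the schedule: possession of burglary tools $4,500; extortion $66,000; misdemeanor DUI $800; solicitation $6,700.
Stacking rule: highest base plus $12,000 per additional charge. Highest is extortion at $66,000; 3 additional charges → +$36,000. Combined base = $102,000.
No prior criminal record (−10%): $102,000 × 0.9 = $91,800.
Prior failure to appear (+60%): $91,800 × 1.6 = $146,880.
Offense was committed for financial gain (+25%): $146,880 × 1.25 = $183,600.
Strong family ties in the jurisdiction (−20%): $183,600 × 0.8 = $146,880.
Offense committed while on probation or parole (+10%): $146,880 × 1.1 = $161,568.
Result $161,568 exceeds the maximum of $100,000; bail is capped at $100,000.
$100,000 is at or above the $10,000 minimum.

$100,000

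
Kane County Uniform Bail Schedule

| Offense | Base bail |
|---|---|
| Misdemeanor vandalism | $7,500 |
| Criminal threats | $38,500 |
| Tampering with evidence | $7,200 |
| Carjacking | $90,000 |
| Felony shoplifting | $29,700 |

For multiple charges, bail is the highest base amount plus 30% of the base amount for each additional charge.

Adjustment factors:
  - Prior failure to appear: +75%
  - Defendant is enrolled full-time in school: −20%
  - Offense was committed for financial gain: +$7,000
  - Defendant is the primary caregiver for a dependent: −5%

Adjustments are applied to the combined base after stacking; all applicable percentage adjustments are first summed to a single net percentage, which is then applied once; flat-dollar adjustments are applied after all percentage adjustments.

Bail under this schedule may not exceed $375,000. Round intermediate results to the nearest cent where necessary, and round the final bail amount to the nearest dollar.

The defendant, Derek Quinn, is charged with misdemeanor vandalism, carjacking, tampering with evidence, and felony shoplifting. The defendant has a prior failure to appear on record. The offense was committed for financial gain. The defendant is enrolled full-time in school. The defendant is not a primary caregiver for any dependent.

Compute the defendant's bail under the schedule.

Base amounts from the schedule: misdemeanor vandalism $7,500; carjacking $90,000; tampering with evidence $7,200; felony shoplifting $29,700.
Stacking rule: highest base plus 30% of each additional charge. Highest is carjacking at $90,000. Additional: $7,500 × 30% = $2,250; $7,200 × 30% = $2,160; $29,700 × 30% = $8,910. Combined base = $90,000 + $13,320 = $103,320.
Net percentage adjustment: +75% −20% = +55%. $103,320 × 1.55 = $160,146.
Offense was committed for financial gain (+$7,000 flat): $160,146 + $7,000 = $167,146.
$167,146 is within the $375,000 maximum.

$167,146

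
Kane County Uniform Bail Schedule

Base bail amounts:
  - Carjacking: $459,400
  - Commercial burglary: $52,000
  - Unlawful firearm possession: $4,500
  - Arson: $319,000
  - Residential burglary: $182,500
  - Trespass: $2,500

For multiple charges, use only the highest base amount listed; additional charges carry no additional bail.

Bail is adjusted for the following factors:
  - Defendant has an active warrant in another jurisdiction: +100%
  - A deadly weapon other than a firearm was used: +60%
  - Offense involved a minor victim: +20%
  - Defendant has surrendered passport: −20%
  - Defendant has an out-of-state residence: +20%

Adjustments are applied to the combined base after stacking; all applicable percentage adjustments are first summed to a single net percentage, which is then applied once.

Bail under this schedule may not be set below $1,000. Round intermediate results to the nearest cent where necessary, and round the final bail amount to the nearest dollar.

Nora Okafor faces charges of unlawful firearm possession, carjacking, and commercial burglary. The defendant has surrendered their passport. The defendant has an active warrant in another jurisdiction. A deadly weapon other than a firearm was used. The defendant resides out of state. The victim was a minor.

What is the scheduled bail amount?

$1,286,320

Base amounts from the schedule: unlawful firearm possession $4,500; carjacking $459,400; commercial burglary $52,000.
Stacking rule: use the highest base only. Highest is carjacking at $459,400. Combined base = $459,400.
Net percentage adjustment: +100% +60% +20% −20% +20% = +180%. $459,400 × 2.8 = $1,286,320.
$1,286,320 is at or above the $1,000 minimum.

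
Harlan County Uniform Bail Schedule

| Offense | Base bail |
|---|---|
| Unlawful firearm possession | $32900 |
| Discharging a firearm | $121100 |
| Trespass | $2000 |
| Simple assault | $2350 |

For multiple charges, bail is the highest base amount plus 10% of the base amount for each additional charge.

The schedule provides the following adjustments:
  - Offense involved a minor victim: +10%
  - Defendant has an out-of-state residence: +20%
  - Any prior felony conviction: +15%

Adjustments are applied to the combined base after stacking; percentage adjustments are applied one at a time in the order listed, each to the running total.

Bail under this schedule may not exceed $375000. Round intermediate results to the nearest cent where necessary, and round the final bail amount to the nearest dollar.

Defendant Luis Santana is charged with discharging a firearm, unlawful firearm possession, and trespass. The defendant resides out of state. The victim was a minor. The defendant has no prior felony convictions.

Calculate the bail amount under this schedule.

$164459

Base amounts from the schedule: discharging a firearm $121100; unlawful firearm possession $32900; trespass $2000.
Stacking rule: highest base plus 10% of each additional charge. Highest is discharging a firearm at $121100. Additional: $32900 × 10% = $3290; $2000 × 10% = $200. Combined base = $121100 + $3490 = $124590.
Offense involved a minor victim (+10%): $124590 × 1.1 = $137049.
Defendant has an out-of-state residence (+20%): $137049 × 1.2 = $164458.80.
$164458.80 is within the $375000 maximum.
Rounded to the nearest dollar: $164459.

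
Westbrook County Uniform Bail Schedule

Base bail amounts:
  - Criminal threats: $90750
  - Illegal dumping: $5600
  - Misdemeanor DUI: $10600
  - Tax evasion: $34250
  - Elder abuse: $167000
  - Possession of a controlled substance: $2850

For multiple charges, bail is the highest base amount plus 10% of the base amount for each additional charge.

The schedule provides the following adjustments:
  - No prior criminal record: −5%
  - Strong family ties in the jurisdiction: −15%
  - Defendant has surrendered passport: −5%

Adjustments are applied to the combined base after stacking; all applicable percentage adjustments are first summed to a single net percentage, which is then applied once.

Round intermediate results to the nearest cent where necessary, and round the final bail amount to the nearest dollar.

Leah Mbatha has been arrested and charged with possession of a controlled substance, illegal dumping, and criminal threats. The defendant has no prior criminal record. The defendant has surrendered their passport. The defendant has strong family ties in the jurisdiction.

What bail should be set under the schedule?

$68696

Base amounts from the schedule: possession of a controlled substance $2850; illegal dumping $5600; criminal threats $90750.
Stacking rule: highest base plus 10% of each additional charge. Highest is criminal threats at $90750. Additional: $2850 × 10% = $285; $5600 × 10% = $560. Combined base = $90750 + $845 = $91595.
Net percentage adjustment: −5% −15% −5% = −25%. $91595 × 0.75 = $68696.25.
Rounded to the nearest dollar: $68696.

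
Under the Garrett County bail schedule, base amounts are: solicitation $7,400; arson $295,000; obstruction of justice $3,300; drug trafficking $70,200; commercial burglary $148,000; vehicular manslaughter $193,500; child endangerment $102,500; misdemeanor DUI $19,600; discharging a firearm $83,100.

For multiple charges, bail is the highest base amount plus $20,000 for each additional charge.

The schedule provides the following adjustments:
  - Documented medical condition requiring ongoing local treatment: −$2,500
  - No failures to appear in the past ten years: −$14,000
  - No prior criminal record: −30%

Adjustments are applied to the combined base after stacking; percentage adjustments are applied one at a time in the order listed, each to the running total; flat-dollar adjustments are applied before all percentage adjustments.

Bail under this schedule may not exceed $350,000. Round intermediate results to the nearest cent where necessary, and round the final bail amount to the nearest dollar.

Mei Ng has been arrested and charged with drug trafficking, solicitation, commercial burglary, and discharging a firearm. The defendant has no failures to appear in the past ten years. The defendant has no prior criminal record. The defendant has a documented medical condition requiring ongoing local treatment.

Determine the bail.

$134,050

Base amounts from the schedule: drug trafficking $70,200; solicitation $7,400; commercial burglary $148,000; discharging a firearm $83,100.
Stacking rule: highest base plus $20,000 per additional charge. Highest is commercial burglary at $148,000; 3 additional charges → +$60,000. Combined base = $208,000.
Documented medical condition requiring ongoing local treatment (−$2,500 flat): $208,000 − $2,500 = $205,500.
No failures to appear in the past ten years (−$14,000 flat): $205,500 − $14,000 = $191,500.
No prior criminal record (−30%): $191,500 × 0.7 = $134,050.
$134,050 is within the $350,000 maximum.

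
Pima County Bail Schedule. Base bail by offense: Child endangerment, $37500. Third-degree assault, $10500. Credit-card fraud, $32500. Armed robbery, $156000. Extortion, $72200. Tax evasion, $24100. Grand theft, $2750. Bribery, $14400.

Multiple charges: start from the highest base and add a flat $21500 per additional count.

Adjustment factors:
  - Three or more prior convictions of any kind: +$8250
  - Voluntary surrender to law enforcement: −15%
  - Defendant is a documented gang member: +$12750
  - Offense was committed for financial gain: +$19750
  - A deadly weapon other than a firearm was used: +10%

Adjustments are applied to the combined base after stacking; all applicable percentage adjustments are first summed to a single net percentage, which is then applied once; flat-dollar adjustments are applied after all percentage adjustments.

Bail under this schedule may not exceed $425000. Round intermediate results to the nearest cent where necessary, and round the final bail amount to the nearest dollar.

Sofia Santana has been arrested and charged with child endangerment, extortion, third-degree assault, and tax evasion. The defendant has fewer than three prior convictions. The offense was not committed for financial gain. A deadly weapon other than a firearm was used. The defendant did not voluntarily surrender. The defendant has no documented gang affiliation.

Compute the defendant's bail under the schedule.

$150370

Base amounts from the schedule: child endangerment $37500; extortion $72200; third-degree assault $10500; tax evasion $24100.
Stacking rule: highest base plus $21500 per additional charge. Highest is extortion at $72200; 3 additional charges → +$64500. Combined base = $136700.
A deadly weapon other than a firearm was used (+10%): $136700 × 1.1 = $150370.
$150370 is within the $425000 maximum.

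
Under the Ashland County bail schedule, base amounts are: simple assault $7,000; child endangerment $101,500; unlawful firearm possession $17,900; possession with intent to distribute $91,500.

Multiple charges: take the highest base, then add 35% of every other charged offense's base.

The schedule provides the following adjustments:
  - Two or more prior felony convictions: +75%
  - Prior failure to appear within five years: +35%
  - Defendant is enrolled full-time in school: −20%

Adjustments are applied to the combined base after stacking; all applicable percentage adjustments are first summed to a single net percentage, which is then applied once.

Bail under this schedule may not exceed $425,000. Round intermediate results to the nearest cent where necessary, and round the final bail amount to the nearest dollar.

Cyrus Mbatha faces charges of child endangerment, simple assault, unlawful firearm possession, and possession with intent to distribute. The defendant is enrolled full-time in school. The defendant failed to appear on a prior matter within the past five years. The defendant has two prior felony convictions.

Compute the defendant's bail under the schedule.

$270,256

Base amounts from the schedule: child endangerment $101,500; simple assault $7,000; unlawful firearm possession $17,900; possession with intent to distribute $91,500.
Stacking rule: highest base plus 35% of each additional charge. Highest is child endangerment at $101,500. Additional: $7,000 × 35% = $2,450; $17,900 × 35% = $6,265; $91,500 × 35% = $32,025. Combined base = $101,500 + $40,740 = $142,240.
Net percentage adjustment: +75% +35% −20% = +90%. $142,240 × 1.9 = $270,256.
$270,256 is within the $425,000 maximum.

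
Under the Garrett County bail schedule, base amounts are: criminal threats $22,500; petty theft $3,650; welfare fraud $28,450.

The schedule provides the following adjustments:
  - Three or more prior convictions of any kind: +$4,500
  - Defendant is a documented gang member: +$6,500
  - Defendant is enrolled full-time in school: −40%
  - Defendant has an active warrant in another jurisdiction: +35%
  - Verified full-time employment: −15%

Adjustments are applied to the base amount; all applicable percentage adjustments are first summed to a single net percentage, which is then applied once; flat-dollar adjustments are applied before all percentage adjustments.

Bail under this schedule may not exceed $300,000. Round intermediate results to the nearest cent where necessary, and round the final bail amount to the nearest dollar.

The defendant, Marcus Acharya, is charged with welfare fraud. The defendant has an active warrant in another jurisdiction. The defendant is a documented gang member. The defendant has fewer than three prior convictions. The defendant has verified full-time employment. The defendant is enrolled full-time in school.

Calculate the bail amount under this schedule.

Base amounts from the schedule: welfare fraud $28,450.
Single charge. Combined base = $28,450.
Defendant is a documented gang member (+$6,500 flat): $28,450 + $6,500 = $34,950.
Net percentage adjustment: −40% +35% −15% = −20%. $34,950 × 0.8 = $27,960.
$27,960 is within the $300,000 maximum.

$27,960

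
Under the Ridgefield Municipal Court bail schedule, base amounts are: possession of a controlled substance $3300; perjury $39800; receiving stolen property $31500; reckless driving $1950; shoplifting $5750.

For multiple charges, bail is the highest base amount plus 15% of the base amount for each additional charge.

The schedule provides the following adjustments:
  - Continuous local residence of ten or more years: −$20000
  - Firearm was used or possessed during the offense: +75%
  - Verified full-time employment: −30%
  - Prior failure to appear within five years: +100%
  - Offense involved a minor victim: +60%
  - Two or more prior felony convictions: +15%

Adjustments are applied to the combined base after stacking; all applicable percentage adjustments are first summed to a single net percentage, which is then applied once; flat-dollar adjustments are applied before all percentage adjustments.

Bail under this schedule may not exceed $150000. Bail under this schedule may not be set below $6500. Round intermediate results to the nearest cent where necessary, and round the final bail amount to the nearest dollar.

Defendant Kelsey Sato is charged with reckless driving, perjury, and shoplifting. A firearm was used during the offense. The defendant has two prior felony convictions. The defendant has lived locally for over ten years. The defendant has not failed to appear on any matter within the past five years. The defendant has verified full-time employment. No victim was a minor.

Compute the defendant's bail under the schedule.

$33528

Base amounts from the schedule: reckless driving $1950; perjury $39800; shoplifting $5750.
Stacking rule: highest base plus 15% of each additional charge. Highest is perjury at $39800. Additional: $1950 × 15% = $292.50; $5750 × 15% = $862.50. Combined base = $39800 + $1155 = $40955.
Continuous local residence of ten or more years (−$20000 flat): $40955 − $20000 = $20955.
Net percentage adjustment: +75% −30% +15% = +60%. $20955 × 1.6 = $33528.
$33528 is within the $150000 maximum.
$33528 is at or above the $6500 minimum.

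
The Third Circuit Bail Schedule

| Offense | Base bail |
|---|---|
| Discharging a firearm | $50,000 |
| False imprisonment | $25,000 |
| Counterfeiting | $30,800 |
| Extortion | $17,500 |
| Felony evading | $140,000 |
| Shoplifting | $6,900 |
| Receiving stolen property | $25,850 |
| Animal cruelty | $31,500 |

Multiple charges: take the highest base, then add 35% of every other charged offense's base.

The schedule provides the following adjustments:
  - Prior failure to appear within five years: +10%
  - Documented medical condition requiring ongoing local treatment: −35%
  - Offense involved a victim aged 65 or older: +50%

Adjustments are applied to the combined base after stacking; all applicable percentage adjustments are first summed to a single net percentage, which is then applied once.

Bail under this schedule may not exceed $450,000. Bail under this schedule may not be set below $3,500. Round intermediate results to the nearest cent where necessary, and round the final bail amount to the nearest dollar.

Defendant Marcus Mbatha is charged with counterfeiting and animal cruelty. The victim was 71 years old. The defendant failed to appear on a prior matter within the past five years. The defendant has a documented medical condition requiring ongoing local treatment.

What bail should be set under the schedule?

$52,850

Base amounts from the schedule: counterfeiting $30,800; animal cruelty $31,500.
Stacking rule: highest base plus 35% of each additional charge. Highest is animal cruelty at $31,500. Additional: $30,800 × 35% = $10,780. Combined base = $31,500 + $10,780 = $42,280.
Net percentage adjustment: +10% −35% +50% = +25%. $42,280 × 1.25 = $52,850.
$52,850 is within the $450,000 maximum.
$52,850 is at or above the $3,500 minimum.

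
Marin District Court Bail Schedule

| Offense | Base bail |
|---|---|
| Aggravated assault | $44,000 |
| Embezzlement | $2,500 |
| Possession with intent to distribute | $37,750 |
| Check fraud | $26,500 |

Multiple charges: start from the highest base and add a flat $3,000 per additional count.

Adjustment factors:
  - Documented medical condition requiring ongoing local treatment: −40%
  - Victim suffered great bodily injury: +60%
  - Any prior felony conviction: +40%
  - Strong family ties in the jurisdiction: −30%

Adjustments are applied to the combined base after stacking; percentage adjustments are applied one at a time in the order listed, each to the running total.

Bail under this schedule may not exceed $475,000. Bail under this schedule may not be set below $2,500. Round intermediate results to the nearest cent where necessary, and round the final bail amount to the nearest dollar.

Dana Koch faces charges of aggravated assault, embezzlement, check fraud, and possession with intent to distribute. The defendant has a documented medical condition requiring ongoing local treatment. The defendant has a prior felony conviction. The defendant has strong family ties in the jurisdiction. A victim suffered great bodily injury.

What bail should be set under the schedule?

$49,862

Base amounts from the schedule: aggravated assault $44,000; embezzlement $2,500; check fraud $26,500; possession with intent to distribute $37,750.
Stacking rule: highest base plus $3,000 per additional charge. Highest is aggravated assault at $44,000; 3 additional charges → +$9,000. Combined base = $53,000.
Documented medical condition requiring ongoing local treatment (−40%): $53,000 × 0.6 = $31,800.
Victim suffered great bodily injury (+60%): $31,800 × 1.6 = $50,880.
Any prior felony conviction (+40%): $50,880 × 1.4 = $71,232.
Strong family ties in the jurisdiction (−30%): $71,232 × 0.7 = $49,862.40.
$49,862.40 is within the $475,000 maximum.
$49,862.40 is at or above the $2,500 minimum.
Rounded to the nearest dollar: $49,862.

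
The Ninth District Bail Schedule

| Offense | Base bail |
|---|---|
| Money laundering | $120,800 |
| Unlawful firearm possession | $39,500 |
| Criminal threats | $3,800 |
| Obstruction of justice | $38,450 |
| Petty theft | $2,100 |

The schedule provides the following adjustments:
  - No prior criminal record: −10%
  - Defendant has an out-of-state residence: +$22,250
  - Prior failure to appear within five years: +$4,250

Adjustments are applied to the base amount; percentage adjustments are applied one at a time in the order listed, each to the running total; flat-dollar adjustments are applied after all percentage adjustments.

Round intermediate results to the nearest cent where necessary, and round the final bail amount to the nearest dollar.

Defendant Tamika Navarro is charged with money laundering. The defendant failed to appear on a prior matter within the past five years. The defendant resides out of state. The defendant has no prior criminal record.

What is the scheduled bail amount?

$135,220

Base amounts from the schedule: money laundering $120,800.
Single charge. Combined base = $120,800.
No prior criminal record (−10%): $120,800 × 0.9 = $108,720.
Defendant has an out-of-state residence (+$22,250 flat): $108,720 + $22,250 = $130,970.
Prior failure to appear within five years (+$4,250 flat): $130,970 + $4,250 = $135,220.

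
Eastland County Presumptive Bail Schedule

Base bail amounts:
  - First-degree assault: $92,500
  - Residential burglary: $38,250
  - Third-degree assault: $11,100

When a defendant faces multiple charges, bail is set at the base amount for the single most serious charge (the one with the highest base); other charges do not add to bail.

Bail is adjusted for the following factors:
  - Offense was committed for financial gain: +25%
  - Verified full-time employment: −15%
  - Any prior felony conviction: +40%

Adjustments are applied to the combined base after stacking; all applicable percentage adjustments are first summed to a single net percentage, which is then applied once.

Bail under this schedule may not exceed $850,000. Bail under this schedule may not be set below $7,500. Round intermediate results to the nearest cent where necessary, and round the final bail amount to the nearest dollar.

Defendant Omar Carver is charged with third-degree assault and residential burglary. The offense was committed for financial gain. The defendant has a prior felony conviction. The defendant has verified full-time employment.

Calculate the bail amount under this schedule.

Base amounts from the schedule: third-degree assault $11,100; residential burglary $38,250.
Stacking rule: use the highest base only. Highest is residential burglary at $38,250. Combined base = $38,250.
Net percentage adjustment: +25% −15% +40% = +50%. $38,250 × 1.5 = $57,375.
$57,375 is within the $850,000 maximum.
$57,375 is at or above the $7,500 minimum.

$57,375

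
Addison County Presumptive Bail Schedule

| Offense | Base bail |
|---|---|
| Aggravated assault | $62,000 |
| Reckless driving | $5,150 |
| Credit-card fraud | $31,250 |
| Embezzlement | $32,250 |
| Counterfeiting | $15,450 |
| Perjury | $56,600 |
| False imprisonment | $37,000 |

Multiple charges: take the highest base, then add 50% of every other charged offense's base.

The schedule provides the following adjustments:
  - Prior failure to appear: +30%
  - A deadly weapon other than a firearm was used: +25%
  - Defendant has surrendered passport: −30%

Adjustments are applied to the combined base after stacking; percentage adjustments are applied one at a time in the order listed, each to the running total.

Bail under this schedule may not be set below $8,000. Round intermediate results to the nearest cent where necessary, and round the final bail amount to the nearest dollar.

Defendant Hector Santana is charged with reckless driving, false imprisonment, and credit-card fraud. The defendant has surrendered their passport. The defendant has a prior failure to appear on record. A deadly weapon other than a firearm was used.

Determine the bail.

Base amounts from the schedule: reckless driving $5,150; false imprisonment $37,000; credit-card fraud $31,250.
Stacking rule: highest base plus 50% of each additional charge. Highest is false imprisonment at $37,000. Additional: $5,150 × 50% = $2,575; $31,250 × 50% = $15,625. Combined base = $37,000 + $18,200 = $55,200.
Prior failure to appear (+30%): $55,200 × 1.3 = $71,760.
A deadly weapon other than a firearm was used (+25%): $71,760 × 1.25 = $89,700.
Defendant has surrendered passport (−30%): $89,700 × 0.7 = $62,790.
$62,790 is at or above the $8,000 minimum.

$62,790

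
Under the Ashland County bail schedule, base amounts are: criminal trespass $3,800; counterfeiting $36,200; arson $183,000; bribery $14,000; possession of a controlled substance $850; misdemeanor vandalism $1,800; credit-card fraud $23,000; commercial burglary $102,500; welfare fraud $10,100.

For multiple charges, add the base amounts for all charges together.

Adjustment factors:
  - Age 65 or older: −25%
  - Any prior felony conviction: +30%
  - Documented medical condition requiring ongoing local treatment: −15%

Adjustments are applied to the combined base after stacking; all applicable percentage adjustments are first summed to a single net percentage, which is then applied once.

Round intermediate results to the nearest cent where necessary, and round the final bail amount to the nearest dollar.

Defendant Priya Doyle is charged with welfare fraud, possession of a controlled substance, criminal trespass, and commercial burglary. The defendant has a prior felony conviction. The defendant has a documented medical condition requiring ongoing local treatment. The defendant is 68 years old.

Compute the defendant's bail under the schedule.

Base amounts from the schedule: welfare fraud $10,100; possession of a controlled substance $850; criminal trespass $3,800; commercial burglary $102,500.
Stacking rule: sum of all bases. $10,100 + $850 + $3,800 + $102,500 = $117,250.
Net percentage adjustment: −25% +30% −15% = −10%. $117,250 × 0.9 = $105,525.

$105,525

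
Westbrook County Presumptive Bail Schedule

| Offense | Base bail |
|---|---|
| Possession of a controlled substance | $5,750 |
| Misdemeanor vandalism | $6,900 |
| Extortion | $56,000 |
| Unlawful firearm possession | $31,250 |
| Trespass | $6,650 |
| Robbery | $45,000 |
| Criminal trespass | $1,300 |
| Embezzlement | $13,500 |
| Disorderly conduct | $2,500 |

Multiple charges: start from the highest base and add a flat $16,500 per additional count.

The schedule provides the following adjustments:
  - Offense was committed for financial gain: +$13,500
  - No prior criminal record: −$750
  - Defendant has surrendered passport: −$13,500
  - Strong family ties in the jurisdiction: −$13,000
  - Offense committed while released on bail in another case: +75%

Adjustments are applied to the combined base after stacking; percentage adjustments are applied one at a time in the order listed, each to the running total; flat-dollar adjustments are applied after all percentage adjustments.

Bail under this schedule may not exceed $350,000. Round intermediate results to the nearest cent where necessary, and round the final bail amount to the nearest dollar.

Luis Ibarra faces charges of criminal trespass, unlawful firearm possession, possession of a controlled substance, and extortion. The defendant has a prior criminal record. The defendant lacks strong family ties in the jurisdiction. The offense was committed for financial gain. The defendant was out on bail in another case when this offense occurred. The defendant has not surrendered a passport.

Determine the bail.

Base amounts from the schedule: criminal trespass $1,300; unlawful firearm possession $31,250; possession of a controlled substance $5,750; extortion $56,000.
Stacking rule: highest base plus $16,500 per additional charge. Highest is extortion at $56,000; 3 additional charges → +$49,500. Combined base = $105,500.
Offense committed while released on bail in another case (+75%): $105,500 × 1.75 = $184,625.
Offense was committed for financial gain (+$13,500 flat): $184,625 + $13,500 = $198,125.
$198,125 is within the $350,000 maximum.

$198,125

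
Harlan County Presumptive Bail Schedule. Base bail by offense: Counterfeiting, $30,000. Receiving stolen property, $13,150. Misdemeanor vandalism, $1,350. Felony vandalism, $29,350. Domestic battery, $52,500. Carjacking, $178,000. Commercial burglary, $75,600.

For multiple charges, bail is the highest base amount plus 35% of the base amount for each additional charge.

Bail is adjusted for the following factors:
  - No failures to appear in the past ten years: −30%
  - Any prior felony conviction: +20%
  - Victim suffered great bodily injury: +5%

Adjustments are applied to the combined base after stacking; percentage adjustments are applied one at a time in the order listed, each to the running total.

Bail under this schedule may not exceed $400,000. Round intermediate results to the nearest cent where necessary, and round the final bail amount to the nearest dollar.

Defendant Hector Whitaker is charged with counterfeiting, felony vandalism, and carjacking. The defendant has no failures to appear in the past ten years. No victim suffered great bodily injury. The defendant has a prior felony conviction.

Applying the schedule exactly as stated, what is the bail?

$166,969

Base amounts from the schedule: counterfeiting $30,000; felony vandalism $29,350; carjacking $178,000.
Stacking rule: highest base plus 35% of each additional charge. Highest is carjacking at $178,000. Additional: $30,000 × 35% = $10,500; $29,350 × 35% = $10,272.50. Combined base = $178,000 + $20,772.50 = $198,772.50.
No failures to appear in the past ten years (−30%): $198,772.50 × 0.7 = $139,140.75.
Any prior felony conviction (+20%): $139,140.75 × 1.2 = $166,968.90.
$166,968.90 is within the $400,000 maximum.
Rounded to the nearest dollar: $166,969.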